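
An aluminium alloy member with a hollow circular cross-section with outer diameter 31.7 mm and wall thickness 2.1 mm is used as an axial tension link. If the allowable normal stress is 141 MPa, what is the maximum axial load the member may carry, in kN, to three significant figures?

27.5 kN

A = 195.3 mm².
P_max = σ_allow · A = 141 · 195.3 = 27530 N = 27.53 kN.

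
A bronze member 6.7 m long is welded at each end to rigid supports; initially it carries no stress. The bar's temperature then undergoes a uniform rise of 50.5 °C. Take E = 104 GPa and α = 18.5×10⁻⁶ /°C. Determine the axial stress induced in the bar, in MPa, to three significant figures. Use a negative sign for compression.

Free thermal expansion αLΔT = 18.5e-6 · 6700 · 50.5 = 6.259 mm.
The walls impose strain ε = −(6.259)/6700 = -9.3425e-04; σ = Eε = 104000 · -9.3425e-04 = -97.16 MPa.

-97.2 MPa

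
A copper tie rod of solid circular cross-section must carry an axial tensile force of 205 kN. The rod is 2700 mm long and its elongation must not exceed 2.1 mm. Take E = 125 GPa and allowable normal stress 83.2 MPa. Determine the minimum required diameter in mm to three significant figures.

56.0 mm

Required area A ≥ P/σ_allow = 205000/83.2 = 2464 mm².
For a solid circular section, d ≥ √(4A/π) = 56.01 mm.
Elongation limit: A ≥ PL/(Eδ_allow) = 205000·2700/(125000·2.1) = 2109 mm² ⇒ d ≥ 51.81 mm.
The stress limit governs.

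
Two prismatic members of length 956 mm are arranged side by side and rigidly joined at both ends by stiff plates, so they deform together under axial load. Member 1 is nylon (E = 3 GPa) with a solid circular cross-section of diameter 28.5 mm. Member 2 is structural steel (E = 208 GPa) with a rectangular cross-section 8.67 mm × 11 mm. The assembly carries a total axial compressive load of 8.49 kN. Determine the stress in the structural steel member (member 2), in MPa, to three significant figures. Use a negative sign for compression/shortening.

-81.2 MPa

A_1 = 637.9 mm².
A_2 = 95.37 mm².
Equal strain + equilibrium ⇒ each member carries load in proportion to AE: A₁E₁ = 1914000 N, A₂E₂ = 19840000 N, ΣAE = 21750000 N.
σ₂ = P·E₂/ΣAE = -8490·208000/21750000 = -81.19 MPa.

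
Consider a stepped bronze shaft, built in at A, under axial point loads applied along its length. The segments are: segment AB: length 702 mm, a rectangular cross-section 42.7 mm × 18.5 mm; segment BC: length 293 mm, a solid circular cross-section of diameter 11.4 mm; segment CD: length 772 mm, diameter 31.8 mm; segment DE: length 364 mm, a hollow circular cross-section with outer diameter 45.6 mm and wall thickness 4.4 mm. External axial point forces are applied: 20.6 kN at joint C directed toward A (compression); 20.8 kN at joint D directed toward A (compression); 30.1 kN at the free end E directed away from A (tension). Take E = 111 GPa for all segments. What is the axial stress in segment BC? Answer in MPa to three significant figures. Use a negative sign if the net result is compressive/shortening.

-111 MPa

Internal axial forces (sectioning from the free end, tension +): N_DE = 30.1 kN, N_CD = 9.3 kN, N_BC = -11.3 kN, N_AB = -11.3 kN.
A_BC = 102.1 mm².
σ_BC = N_BC/A_BC = -11300/102.1 = -110.7 MPa.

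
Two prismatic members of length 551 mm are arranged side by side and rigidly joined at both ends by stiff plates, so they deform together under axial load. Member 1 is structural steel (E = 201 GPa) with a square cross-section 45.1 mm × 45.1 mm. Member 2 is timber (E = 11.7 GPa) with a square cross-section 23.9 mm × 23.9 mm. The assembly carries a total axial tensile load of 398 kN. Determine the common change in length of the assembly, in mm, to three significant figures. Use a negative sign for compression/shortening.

A_1 = 2034 mm².
A_2 = 571.2 mm².
Equal strain + equilibrium ⇒ each member carries load in proportion to AE: A₁E₁ = 408800000 N, A₂E₂ = 6683000 N, ΣAE = 415500000 N.
δ = PL/ΣAE = 398000·551/415500000 = 0.5278 mm.

0.528 mm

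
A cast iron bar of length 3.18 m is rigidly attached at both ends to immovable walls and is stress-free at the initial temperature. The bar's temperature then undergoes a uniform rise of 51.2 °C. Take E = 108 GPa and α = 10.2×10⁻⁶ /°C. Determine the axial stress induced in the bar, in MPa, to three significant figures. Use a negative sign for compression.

-56.4 MPa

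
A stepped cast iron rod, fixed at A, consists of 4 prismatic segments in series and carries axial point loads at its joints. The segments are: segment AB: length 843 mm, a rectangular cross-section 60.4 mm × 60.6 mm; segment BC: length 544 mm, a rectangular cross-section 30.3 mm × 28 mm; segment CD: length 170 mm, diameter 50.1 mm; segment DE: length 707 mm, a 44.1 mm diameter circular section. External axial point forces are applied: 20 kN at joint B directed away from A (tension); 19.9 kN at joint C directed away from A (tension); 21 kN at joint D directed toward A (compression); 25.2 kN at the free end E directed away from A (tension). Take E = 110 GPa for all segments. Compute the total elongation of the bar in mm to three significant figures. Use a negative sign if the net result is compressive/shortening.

0.342 mm

Internal axial forces (sectioning from the free end, tension +): N_DE = 25.2 kN, N_CD = 4.2 kN, N_BC = 24.1 kN, N_AB = 44.1 kN.
A_AB = 3660 mm².
A_BC = 848.4 mm².
A_CD = 1971 mm².
A_DE = 1527 mm².
δ_AB = 44100·843/(3660·110000) = 0.09233 mm
δ_BC = 24100·544/(848.4·110000) = 0.1405 mm
δ_CD = 4200·170/(1971·110000) = 0.003293 mm
δ_DE = 25200·707/(1527·110000) = 0.106 mm
δ = Σδ_i = 0.3421 mm.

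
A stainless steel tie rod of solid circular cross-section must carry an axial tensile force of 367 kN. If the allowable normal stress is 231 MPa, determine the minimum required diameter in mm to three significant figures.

Required area A ≥ P/σ_allow = 367000/231 = 1589 mm².
For a solid circular section, d ≥ √(4A/π) = 44.98 mm.

45.0 mm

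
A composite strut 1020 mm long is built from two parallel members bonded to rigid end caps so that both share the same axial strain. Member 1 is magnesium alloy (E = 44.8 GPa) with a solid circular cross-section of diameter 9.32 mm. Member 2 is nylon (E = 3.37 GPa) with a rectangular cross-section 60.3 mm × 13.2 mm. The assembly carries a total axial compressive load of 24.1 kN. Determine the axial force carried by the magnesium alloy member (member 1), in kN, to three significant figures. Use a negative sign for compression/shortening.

-12.8 kN

A_1 = 68.22 mm².
A_2 = 796 mm².
Equal strain + equilibrium ⇒ each member carries load in proportion to AE: A₁E₁ = 3056000 N, A₂E₂ = 2682000 N, ΣAE = 5739000 N.
F₁ = P·A₁E₁/ΣAE = -24100·3056000/5739000 = -12840 N.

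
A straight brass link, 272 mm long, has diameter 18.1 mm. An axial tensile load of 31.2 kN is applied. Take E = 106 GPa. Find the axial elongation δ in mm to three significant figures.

0.311 mm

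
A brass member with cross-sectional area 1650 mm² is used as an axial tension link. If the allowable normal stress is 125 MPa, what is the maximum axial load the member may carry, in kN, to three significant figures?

P_max = σ_allow · A = 125 · 1650 = 206200 N = 206.2 kN.

206 kN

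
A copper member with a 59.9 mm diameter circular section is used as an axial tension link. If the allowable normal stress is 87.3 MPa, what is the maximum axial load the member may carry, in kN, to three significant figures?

246 kN

A = 2818 mm².
P_max = σ_allow · A = 87.3 · 2818 = 246000 N = 246 kN.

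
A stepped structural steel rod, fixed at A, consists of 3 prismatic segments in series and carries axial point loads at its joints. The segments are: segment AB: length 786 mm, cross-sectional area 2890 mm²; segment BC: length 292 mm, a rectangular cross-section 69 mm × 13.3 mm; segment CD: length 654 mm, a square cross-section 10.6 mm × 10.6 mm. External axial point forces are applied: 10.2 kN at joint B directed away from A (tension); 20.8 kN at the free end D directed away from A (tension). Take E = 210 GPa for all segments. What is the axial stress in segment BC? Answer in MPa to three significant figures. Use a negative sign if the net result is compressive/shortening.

22.7 MPa

Internal axial forces (sectioning from the free end, tension +): N_CD = 20.8 kN, N_BC = 20.8 kN, N_AB = 31 kN.
A_BC = 917.7 mm².
σ_BC = N_BC/A_BC = 20800/917.7 = 22.67 MPa.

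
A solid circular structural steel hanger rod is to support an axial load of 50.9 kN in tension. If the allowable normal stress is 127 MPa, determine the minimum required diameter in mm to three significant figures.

Required area A ≥ P/σ_allow = 50900/127 = 400.8 mm².
For a solid circular section, d ≥ √(4A/π) = 22.59 mm.

22.6 mm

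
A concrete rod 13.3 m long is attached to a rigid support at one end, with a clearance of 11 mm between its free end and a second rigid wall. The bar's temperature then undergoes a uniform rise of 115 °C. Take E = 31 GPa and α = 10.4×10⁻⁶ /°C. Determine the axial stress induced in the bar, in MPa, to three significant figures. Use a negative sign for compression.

-11.4 MPa

Free thermal expansion αLΔT = 10.4e-6 · 13300 · 115 = 15.91 mm.
The walls engage after the gap closes; constrained expansion = 15.91 − 11 = 4.907 mm.
The walls impose strain ε = −(4.907)/13300 = -3.6893e-04; σ = Eε = 31000 · -3.6893e-04 = -11.44 MPa.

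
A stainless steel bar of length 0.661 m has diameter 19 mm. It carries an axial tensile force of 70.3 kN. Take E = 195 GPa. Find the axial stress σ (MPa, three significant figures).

248 MPa

A = 283.5 mm².
σ = N/A = 70300/283.5 = 247.9 MPa.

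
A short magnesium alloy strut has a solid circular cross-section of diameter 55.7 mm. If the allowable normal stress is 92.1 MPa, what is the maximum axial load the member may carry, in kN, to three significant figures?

224 kN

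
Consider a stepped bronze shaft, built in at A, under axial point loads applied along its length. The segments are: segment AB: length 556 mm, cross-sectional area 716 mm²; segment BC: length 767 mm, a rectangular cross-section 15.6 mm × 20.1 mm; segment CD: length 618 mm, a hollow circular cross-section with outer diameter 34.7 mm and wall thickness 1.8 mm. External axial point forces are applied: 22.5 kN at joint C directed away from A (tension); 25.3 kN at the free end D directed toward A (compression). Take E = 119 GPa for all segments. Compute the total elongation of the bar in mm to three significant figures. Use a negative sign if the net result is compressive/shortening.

-0.782 mm

Internal axial forces (sectioning from the free end, tension +): N_CD = -25.3 kN, N_BC = -2.8 kN, N_AB = -2.8 kN.
A_BC = 313.6 mm².
A_CD = 186 mm².
δ_AB = -2800·556/(716·119000) = -0.01827 mm
δ_BC = -2800·767/(313.6·119000) = -0.05756 mm
δ_CD = -25300·618/(186·119000) = -0.7062 mm
δ = Σδ_i = -0.7821 mm.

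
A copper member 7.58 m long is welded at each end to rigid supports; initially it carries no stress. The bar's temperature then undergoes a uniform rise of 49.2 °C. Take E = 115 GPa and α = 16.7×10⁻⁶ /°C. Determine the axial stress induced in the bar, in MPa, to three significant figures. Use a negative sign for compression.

-94.5 MPa

Free thermal expansion αLΔT = 16.7e-6 · 7580 · 49.2 = 6.228 mm.
The walls impose strain ε = −(6.228)/7580 = -8.2164e-04; σ = Eε = 115000 · -8.2164e-04 = -94.49 MPa.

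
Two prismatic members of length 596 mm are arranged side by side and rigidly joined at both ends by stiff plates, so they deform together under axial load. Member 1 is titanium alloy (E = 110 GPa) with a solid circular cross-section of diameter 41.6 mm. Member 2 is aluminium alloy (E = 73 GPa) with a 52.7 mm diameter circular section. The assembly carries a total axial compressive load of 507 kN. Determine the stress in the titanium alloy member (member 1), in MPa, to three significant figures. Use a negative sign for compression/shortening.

-181 MPa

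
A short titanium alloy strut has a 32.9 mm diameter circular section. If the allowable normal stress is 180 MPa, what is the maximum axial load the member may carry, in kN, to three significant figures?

153 kN

A = 850.1 mm².
P_max = σ_allow · A = 180 · 850.1 = 153000 N = 153 kN.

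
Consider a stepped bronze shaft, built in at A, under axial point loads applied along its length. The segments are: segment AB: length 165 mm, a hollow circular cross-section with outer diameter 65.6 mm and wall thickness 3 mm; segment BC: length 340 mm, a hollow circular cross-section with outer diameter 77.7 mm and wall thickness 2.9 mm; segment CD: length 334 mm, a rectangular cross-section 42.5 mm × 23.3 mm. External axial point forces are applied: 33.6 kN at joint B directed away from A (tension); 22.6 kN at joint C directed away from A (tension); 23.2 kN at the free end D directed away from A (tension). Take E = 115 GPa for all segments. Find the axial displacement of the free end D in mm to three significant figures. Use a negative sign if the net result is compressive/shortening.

0.460 mm

Internal axial forces (sectioning from the free end, tension +): N_CD = 23.2 kN, N_BC = 45.8 kN, N_AB = 79.4 kN.
A_AB = 590 mm².
A_BC = 681.5 mm².
A_CD = 990.2 mm².
δ_AB = 79400·165/(590·115000) = 0.1931 mm
δ_BC = 45800·340/(681.5·115000) = 0.1987 mm
δ_CD = 23200·334/(990.2·115000) = 0.06804 mm
δ = Σδ_i = 0.4598 mm.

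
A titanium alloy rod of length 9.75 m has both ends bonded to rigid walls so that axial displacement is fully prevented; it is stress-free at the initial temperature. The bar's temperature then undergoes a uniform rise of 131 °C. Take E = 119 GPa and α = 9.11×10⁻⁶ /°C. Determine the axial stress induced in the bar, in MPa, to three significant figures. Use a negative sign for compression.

-142 MPa

Free thermal expansion αLΔT = 9.11e-6 · 9750 · 131 = 11.64 mm.
The walls impose strain ε = −(11.64)/9750 = -1.1934e-03; σ = Eε = 119000 · -1.1934e-03 = -142 MPa.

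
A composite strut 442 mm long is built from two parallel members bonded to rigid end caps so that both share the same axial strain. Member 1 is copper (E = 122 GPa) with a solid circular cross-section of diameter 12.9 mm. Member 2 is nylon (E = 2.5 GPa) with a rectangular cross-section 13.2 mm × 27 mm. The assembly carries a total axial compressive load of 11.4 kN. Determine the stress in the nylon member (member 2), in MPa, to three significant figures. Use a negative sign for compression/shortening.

-1.69 MPa

A_1 = 130.7 mm².
A_2 = 356.4 mm².
Equal strain + equilibrium ⇒ each member carries load in proportion to AE: A₁E₁ = 15950000 N, A₂E₂ = 891000 N, ΣAE = 16840000 N.
σ₂ = P·E₂/ΣAE = -11400·2500/16840000 = -1.693 MPa.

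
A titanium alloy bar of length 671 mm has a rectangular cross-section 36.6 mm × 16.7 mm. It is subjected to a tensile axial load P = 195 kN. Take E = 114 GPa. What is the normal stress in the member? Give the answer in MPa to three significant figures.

A = 611.2 mm².
σ = N/A = 195000/611.2 = 319 MPa.

319 MPa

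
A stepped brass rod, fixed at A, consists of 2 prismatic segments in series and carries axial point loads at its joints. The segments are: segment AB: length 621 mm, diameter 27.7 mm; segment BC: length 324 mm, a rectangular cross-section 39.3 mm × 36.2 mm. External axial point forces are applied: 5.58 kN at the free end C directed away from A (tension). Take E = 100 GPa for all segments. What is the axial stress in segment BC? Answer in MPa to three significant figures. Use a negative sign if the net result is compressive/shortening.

3.92 MPa

Internal axial forces (sectioning from the free end, tension +): N_BC = 5.58 kN, N_AB = 5.58 kN.
A_BC = 1423 mm².
σ_BC = N_BC/A_BC = 5580/1423 = 3.922 MPa.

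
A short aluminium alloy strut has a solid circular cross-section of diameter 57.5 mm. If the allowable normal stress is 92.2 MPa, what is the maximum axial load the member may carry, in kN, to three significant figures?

239 kN

A = 2597 mm².
P_max = σ_allow · A = 92.2 · 2597 = 239400 N = 239.4 kN.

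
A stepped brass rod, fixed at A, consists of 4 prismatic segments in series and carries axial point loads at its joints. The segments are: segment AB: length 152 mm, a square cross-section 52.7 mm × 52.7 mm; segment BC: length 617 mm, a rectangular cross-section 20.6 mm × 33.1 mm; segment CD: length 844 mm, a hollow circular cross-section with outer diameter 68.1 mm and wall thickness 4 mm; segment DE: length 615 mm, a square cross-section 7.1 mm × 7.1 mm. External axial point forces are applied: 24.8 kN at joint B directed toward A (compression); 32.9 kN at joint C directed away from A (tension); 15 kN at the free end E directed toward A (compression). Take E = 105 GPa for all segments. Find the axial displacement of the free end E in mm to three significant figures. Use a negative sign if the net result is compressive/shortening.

-1.74 mm

Internal axial forces (sectioning from the free end, tension +): N_DE = -15 kN, N_CD = -15 kN, N_BC = 17.9 kN, N_AB = -6.9 kN.
A_AB = 2777 mm².
A_BC = 681.9 mm².
A_CD = 805.5 mm².
A_DE = 50.41 mm².
δ_AB = -6900·152/(2777·105000) = -0.003597 mm
δ_BC = 17900·617/(681.9·105000) = 0.1543 mm
δ_CD = -15000·844/(805.5·105000) = -0.1497 mm
δ_DE = -15000·615/(50.41·105000) = -1.743 mm
δ = Σδ_i = -1.742 mm.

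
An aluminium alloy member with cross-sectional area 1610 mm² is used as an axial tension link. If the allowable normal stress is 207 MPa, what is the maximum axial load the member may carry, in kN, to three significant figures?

333 kN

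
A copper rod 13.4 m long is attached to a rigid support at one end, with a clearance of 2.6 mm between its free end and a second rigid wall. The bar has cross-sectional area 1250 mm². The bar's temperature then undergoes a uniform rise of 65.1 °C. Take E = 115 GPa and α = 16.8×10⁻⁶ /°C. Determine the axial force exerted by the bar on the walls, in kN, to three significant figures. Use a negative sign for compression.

-129 kN

Free thermal expansion αLΔT = 16.8e-6 · 13400 · 65.1 = 14.66 mm.
The walls engage after the gap closes; constrained expansion = 14.66 − 2.6 = 12.06 mm.
The walls impose strain ε = −(12.06)/13400 = -8.9965e-04; σ = Eε = 115000 · -8.9965e-04 = -103.5 MPa.
Wall reaction R = σ·A = -103.5·1250 = -129300 N = -129.3 kN.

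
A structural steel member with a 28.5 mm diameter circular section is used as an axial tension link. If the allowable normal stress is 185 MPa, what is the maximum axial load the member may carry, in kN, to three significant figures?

118 kN

A = 637.9 mm².
P_max = σ_allow · A = 185 · 637.9 = 118000 N = 118 kN.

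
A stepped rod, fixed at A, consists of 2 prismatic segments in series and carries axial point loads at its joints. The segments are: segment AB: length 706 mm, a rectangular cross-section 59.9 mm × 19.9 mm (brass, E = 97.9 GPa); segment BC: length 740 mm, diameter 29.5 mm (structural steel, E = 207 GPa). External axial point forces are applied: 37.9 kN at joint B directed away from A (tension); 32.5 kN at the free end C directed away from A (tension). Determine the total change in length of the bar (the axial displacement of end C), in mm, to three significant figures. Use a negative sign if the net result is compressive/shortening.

Internal axial forces (sectioning from the free end, tension +): N_BC = 32.5 kN, N_AB = 70.4 kN.
A_AB = 1192 mm².
A_BC = 683.5 mm².
δ_AB = 70400·706/(1192·97900) = 0.4259 mm
δ_BC = 32500·740/(683.5·207000) = 0.17 mm
δ = Σδ_i = 0.5959 mm.

0.596 mm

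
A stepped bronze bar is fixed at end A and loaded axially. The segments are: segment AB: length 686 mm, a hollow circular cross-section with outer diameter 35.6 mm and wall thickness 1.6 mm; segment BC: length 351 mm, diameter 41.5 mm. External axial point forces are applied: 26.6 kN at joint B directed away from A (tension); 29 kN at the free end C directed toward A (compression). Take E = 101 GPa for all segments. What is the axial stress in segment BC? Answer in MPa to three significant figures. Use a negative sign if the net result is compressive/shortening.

-21.4 MPa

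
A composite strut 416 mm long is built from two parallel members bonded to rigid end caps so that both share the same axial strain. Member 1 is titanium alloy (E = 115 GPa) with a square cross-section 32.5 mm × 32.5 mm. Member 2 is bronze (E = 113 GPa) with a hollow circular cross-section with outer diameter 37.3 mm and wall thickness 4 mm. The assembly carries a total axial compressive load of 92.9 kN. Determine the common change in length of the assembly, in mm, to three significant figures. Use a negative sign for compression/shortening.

-0.229 mm

A_1 = 1056 mm².
A_2 = 418.5 mm².
Equal strain + equilibrium ⇒ each member carries load in proportion to AE: A₁E₁ = 121500000 N, A₂E₂ = 47290000 N, ΣAE = 168800000 N.
δ = PL/ΣAE = -92900·416/168800000 = -0.229 mm.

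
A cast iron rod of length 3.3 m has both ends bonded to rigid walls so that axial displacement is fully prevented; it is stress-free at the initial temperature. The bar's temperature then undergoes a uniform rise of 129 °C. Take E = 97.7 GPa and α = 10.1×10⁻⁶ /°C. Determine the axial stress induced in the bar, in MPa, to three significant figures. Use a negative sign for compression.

-127 MPa

Free thermal expansion αLΔT = 10.1e-6 · 3300 · 129 = 4.3 mm.
The walls impose strain ε = −(4.3)/3300 = -1.3029e-03; σ = Eε = 97700 · -1.3029e-03 = -127.3 MPa.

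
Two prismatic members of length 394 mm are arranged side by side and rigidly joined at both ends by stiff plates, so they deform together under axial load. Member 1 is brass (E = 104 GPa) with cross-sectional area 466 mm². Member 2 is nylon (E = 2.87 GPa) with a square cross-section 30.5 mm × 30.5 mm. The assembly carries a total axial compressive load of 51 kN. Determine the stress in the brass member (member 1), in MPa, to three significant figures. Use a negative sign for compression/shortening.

A_2 = 930.2 mm².
Equal strain + equilibrium ⇒ each member carries load in proportion to AE: A₁E₁ = 48460000 N, A₂E₂ = 2670000 N, ΣAE = 51130000 N.
σ₁ = P·E₁/ΣAE = -51000·104000/51130000 = -103.7 MPa.

-104 MPa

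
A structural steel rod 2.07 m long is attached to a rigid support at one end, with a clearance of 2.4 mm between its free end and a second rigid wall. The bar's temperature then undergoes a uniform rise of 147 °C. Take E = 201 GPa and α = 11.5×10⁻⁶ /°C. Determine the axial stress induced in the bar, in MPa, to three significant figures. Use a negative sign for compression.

Free thermal expansion αLΔT = 11.5e-6 · 2070 · 147 = 3.499 mm.
The walls engage after the gap closes; constrained expansion = 3.499 − 2.4 = 1.099 mm.
The walls impose strain ε = −(1.099)/2070 = -5.3108e-04; σ = Eε = 201000 · -5.3108e-04 = -106.7 MPa.

-107 MPa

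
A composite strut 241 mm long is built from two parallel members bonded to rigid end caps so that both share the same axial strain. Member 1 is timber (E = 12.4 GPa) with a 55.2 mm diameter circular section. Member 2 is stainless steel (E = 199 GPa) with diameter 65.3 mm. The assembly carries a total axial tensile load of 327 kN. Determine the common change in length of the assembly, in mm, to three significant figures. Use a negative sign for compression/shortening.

A_1 = 2393 mm².
A_2 = 3349 mm².
Equal strain + equilibrium ⇒ each member carries load in proportion to AE: A₁E₁ = 29670000 N, A₂E₂ = 666500000 N, ΣAE = 696100000 N.
δ = PL/ΣAE = 327000·241/696100000 = 0.1132 mm.

0.113 mm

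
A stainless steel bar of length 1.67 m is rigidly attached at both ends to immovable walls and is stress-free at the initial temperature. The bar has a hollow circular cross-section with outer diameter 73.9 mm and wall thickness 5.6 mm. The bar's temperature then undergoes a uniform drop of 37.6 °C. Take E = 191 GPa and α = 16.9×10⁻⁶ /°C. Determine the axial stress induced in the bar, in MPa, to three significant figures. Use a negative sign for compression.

Free thermal expansion αLΔT = 16.9e-6 · 1670 · -37.6 = -1.061 mm.
The walls impose strain ε = −(-1.061)/1670 = 6.3544e-04; σ = Eε = 191000 · 6.3544e-04 = 121.4 MPa.

121 MPa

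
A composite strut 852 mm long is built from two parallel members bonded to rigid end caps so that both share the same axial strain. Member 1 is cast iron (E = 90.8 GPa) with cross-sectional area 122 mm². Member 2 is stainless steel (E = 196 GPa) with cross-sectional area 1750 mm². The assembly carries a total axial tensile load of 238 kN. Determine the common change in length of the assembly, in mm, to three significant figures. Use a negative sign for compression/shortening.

0.573 mm

Equal strain + equilibrium ⇒ each member carries load in proportion to AE: A₁E₁ = 11080000 N, A₂E₂ = 343000000 N, ΣAE = 354100000 N.
δ = PL/ΣAE = 238000·852/354100000 = 0.5727 mm.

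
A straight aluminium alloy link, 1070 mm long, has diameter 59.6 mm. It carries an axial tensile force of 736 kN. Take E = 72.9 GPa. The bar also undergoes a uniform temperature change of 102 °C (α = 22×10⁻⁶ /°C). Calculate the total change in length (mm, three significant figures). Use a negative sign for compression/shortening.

A = 2790 mm².
δ_mech = NL/(AE) = 736000·1070/(2790·72900) = 3.872 mm.
δ_thermal = αLΔT = 22e-6·1070·102 = 2.401 mm.
δ = δ_mech + δ_thermal = 6.273 mm.

6.27 mm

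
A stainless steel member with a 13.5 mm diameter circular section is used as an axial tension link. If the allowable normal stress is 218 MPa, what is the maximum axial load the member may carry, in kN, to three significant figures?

A = 143.1 mm².
P_max = σ_allow · A = 218 · 143.1 = 31200 N = 31.2 kN.

31.2 kN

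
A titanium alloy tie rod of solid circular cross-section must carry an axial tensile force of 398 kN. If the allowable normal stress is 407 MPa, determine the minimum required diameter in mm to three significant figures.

Required area A ≥ P/σ_allow = 398000/407 = 977.9 mm².
For a solid circular section, d ≥ √(4A/π) = 35.29 mm.

35.3 mm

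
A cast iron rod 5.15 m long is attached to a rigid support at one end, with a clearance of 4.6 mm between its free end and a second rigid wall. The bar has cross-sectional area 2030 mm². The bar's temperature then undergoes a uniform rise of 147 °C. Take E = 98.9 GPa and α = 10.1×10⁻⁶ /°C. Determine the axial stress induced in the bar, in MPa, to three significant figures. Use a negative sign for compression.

Free thermal expansion αLΔT = 10.1e-6 · 5150 · 147 = 7.646 mm.
The walls engage after the gap closes; constrained expansion = 7.646 − 4.6 = 3.046 mm.
The walls impose strain ε = −(3.046)/5150 = -5.9150e-04; σ = Eε = 98900 · -5.9150e-04 = -58.5 MPa.

-58.5 MPa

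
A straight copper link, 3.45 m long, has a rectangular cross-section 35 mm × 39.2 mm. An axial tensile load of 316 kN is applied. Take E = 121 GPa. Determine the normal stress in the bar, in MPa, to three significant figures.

A = 1372 mm².
σ = N/A = 316000/1372 = 230.3 MPa.

230 MPa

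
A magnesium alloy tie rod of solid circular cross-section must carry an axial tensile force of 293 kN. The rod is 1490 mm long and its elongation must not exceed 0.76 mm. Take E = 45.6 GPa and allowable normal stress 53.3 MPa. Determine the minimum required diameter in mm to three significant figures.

127 mm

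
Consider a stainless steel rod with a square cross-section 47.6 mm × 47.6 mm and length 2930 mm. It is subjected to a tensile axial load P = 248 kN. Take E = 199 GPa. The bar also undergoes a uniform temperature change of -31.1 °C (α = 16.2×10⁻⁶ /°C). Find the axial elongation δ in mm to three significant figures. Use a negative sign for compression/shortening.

0.135 mm

A = 2266 mm².
δ_mech = NL/(AE) = 248000·2930/(2266·199000) = 1.612 mm.
δ_thermal = αLΔT = 16.2e-6·2930·-31.1 = -1.476 mm.
δ = δ_mech + δ_thermal = 0.1354 mm.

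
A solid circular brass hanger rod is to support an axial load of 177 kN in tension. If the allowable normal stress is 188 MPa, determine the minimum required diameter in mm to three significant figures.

Required area A ≥ P/σ_allow = 177000/188 = 941.5 mm².
For a solid circular section, d ≥ √(4A/π) = 34.62 mm.

34.6 mm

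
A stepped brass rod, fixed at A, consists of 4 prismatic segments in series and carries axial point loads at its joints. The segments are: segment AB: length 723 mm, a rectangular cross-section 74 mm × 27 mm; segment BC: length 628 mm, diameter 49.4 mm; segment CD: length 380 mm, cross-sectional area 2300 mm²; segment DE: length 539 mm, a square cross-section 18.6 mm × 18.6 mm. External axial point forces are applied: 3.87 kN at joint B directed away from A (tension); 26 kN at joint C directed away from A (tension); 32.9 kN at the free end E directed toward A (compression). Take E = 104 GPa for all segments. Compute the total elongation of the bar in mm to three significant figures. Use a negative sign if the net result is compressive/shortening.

-0.577 mm

Internal axial forces (sectioning from the free end, tension +): N_DE = -32.9 kN, N_CD = -32.9 kN, N_BC = -6.9 kN, N_AB = -3.03 kN.
A_AB = 1998 mm².
A_BC = 1917 mm².
A_DE = 346 mm².
δ_AB = -3030·723/(1998·104000) = -0.01054 mm
δ_BC = -6900·628/(1917·104000) = -0.02174 mm
δ_CD = -32900·380/(2300·104000) = -0.05227 mm
δ_DE = -32900·539/(346·104000) = -0.4929 mm
δ = Σδ_i = -0.5774 mm.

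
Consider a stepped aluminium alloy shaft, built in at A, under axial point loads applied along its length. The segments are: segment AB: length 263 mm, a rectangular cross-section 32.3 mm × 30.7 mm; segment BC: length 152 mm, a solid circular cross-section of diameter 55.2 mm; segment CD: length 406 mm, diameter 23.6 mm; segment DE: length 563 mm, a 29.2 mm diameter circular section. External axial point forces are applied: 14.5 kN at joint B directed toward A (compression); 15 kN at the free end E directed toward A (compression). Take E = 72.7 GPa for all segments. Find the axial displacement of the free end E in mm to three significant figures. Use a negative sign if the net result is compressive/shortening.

Internal axial forces (sectioning from the free end, tension +): N_DE = -15 kN, N_CD = -15 kN, N_BC = -15 kN, N_AB = -29.5 kN.
A_AB = 991.6 mm².
A_BC = 2393 mm².
A_CD = 437.4 mm².
A_DE = 669.7 mm².
δ_AB = -29500·263/(991.6·72700) = -0.1076 mm
δ_BC = -15000·152/(2393·72700) = -0.0131 mm
δ_CD = -15000·406/(437.4·72700) = -0.1915 mm
δ_DE = -15000·563/(669.7·72700) = -0.1735 mm
δ = Σδ_i = -0.4857 mm.

-0.486 mm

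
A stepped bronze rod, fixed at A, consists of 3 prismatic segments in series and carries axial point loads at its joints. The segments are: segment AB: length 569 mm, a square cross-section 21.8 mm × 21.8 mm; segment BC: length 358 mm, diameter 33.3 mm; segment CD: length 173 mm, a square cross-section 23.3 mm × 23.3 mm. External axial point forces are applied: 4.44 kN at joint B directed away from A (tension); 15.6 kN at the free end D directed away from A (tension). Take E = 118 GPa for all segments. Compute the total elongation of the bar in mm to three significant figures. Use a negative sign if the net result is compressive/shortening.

0.300 mm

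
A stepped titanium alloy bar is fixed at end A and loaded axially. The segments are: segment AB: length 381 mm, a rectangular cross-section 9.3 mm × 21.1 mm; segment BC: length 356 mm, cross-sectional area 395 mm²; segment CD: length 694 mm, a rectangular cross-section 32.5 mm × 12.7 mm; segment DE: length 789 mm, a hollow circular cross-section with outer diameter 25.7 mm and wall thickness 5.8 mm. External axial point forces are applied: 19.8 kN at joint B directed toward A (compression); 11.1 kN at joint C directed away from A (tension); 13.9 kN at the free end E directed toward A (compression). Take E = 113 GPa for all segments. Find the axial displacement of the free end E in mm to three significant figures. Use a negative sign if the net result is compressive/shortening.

-0.885 mm

Internal axial forces (sectioning from the free end, tension +): N_DE = -13.9 kN, N_CD = -13.9 kN, N_BC = -2.8 kN, N_AB = -22.6 kN.
A_AB = 196.2 mm².
A_CD = 412.8 mm².
A_DE = 362.6 mm².
δ_AB = -22600·381/(196.2·113000) = -0.3883 mm
δ_BC = -2800·356/(395·113000) = -0.02233 mm
δ_CD = -13900·694/(412.8·113000) = -0.2068 mm
δ_DE = -13900·789/(362.6·113000) = -0.2677 mm
δ = Σδ_i = -0.8851 mm.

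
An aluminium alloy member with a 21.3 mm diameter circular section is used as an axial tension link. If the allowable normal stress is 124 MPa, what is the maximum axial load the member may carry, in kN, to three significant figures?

44.2 kN

A = 356.3 mm².
P_max = σ_allow · A = 124 · 356.3 = 44180 N = 44.18 kN.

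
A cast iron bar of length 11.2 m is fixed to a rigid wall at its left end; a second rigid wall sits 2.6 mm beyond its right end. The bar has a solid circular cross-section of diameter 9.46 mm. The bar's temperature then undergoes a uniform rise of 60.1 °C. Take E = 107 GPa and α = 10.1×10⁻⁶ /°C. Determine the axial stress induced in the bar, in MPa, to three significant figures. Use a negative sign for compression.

Free thermal expansion αLΔT = 10.1e-6 · 11200 · 60.1 = 6.799 mm.
The walls engage after the gap closes; constrained expansion = 6.799 − 2.6 = 4.199 mm.
The walls impose strain ε = −(4.199)/11200 = -3.7487e-04; σ = Eε = 107000 · -3.7487e-04 = -40.11 MPa.

-40.1 MPa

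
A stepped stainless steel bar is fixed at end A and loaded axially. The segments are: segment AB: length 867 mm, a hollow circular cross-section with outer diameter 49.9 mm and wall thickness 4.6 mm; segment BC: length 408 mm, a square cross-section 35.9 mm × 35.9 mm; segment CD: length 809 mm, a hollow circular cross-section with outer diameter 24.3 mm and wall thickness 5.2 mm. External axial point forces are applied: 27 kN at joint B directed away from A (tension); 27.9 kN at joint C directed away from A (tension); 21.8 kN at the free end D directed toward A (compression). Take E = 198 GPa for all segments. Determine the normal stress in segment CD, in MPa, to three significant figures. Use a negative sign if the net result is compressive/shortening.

-69.9 MPa

Internal axial forces (sectioning from the free end, tension +): N_CD = -21.8 kN, N_BC = 6.1 kN, N_AB = 33.1 kN.
A_CD = 312 mm².
σ_CD = N_CD/A_CD = -21800/312 = -69.87 MPa.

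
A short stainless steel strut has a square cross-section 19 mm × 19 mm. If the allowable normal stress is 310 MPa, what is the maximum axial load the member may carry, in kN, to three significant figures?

A = 361 mm².
P_max = σ_allow · A = 310 · 361 = 111900 N = 111.9 kN.

112 kN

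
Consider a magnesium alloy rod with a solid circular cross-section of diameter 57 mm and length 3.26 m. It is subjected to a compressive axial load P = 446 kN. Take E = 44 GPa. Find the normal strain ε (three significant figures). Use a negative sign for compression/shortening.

-0.00397

A = 2552 mm².
σ = N/A = -174.8 MPa; ε = σ/E = -174.8/44000 = -3.972e-03.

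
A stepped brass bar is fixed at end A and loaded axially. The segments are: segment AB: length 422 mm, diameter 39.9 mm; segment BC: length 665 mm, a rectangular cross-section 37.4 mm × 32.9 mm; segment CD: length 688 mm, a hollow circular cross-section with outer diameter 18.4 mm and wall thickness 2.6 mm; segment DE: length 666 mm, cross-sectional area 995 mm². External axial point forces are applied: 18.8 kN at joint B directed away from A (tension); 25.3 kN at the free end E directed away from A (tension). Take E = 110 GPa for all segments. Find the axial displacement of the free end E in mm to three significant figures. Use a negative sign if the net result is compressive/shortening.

Internal axial forces (sectioning from the free end, tension +): N_DE = 25.3 kN, N_CD = 25.3 kN, N_BC = 25.3 kN, N_AB = 44.1 kN.
A_AB = 1250 mm².
A_BC = 1230 mm².
A_CD = 129.1 mm².
δ_AB = 44100·422/(1250·110000) = 0.1353 mm
δ_BC = 25300·665/(1230·110000) = 0.1243 mm
δ_CD = 25300·688/(129.1·110000) = 1.226 mm
δ_DE = 25300·666/(995·110000) = 0.1539 mm
δ = Σδ_i = 1.64 mm.

1.64 mm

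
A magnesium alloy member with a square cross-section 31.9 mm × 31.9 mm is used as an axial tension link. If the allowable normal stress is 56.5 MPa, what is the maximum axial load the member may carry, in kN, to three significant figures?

57.5 kN

A = 1018 mm².
P_max = σ_allow · A = 56.5 · 1018 = 57490 N = 57.49 kN.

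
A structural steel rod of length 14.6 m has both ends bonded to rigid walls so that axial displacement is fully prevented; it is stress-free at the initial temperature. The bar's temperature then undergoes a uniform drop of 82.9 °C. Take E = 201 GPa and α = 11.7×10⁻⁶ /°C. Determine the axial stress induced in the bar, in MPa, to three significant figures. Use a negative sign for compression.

Free thermal expansion αLΔT = 11.7e-6 · 14600 · -82.9 = -14.16 mm.
The walls impose strain ε = −(-14.16)/14600 = 9.6993e-04; σ = Eε = 201000 · 9.6993e-04 = 195 MPa.

195 MPa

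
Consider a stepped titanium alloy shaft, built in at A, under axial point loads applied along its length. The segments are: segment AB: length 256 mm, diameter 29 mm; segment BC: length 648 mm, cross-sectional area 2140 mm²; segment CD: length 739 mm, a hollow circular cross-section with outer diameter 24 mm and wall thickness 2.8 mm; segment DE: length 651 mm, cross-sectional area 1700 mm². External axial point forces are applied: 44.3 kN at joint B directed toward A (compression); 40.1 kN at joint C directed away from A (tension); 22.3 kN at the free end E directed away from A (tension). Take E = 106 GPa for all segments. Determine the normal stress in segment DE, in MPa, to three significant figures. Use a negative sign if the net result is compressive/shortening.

13.1 MPa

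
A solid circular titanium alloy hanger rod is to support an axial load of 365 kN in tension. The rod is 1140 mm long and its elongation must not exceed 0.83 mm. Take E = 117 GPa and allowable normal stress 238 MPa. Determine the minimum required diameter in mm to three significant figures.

Required area A ≥ P/σ_allow = 365000/238 = 1534 mm².
For a solid circular section, d ≥ √(4A/π) = 44.19 mm.
Elongation limit: A ≥ PL/(Eδ_allow) = 365000·1140/(117000·0.83) = 4285 mm² ⇒ d ≥ 73.86 mm.
The elongation limit governs.

73.9 mm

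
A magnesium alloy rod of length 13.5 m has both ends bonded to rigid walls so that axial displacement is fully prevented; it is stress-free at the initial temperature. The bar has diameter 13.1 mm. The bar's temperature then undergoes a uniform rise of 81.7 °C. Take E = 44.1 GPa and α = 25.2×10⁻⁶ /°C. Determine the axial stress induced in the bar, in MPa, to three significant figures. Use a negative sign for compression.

Free thermal expansion αLΔT = 25.2e-6 · 13500 · 81.7 = 27.79 mm.
The walls impose strain ε = −(27.79)/13500 = -2.0588e-03; σ = Eε = 44100 · -2.0588e-03 = -90.79 MPa.

-90.8 MPa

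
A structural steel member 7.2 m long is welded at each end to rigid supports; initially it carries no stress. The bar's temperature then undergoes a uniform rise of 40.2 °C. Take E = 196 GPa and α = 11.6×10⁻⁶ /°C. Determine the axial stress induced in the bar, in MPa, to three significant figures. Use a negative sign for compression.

-91.4 MPa

Free thermal expansion αLΔT = 11.6e-6 · 7200 · 40.2 = 3.358 mm.
The walls impose strain ε = −(3.358)/7200 = -4.6632e-04; σ = Eε = 196000 · -4.6632e-04 = -91.4 MPa.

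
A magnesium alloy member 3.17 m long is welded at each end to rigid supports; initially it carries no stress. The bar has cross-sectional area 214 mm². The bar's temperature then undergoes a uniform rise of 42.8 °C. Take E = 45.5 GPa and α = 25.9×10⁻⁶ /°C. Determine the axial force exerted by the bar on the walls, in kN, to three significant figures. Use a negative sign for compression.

Free thermal expansion αLΔT = 25.9e-6 · 3170 · 42.8 = 3.514 mm.
The walls impose strain ε = −(3.514)/3170 = -1.1085e-03; σ = Eε = 45500 · -1.1085e-03 = -50.44 MPa.
Wall reaction R = σ·A = -50.44·214 = -10790 N = -10.79 kN.

-10.8 kN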